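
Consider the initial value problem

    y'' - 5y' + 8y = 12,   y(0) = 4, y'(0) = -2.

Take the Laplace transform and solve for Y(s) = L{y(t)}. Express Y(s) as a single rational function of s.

Laplace-transform each side.
With L{y''} = s^2 Y - s·y(0) - y'(0) and L{y'} = sY - y(0), with y(0) = 4, y'(0) = -2: the LHS transforms to (s^2 - 5*s + 8)Y - (4*s - 22).
The right side is L{12} = 12/s.
So (s^2 - 5*s + 8)Y = 12/s + (4*s - 22).
Isolate Y and clear denominators.

Y(s) = (4*s^2 - 22*s + 12)/(s^3 - 5*s^2 + 8*s)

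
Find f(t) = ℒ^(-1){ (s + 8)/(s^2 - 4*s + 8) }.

Complete the square in the denominator: s^2 - 4*s + 8 = (s - 2)^2 + 2^2.
Split the numerator to match: s + 8 = 1·(s - 2) + 5·2.
Invert each term: 1·(s - 2)/((s - 2)^2 + 4) ↔ e^(2t)cos(2t); 5·2/((s - 2)^2 + 4) ↔ 5e^(2t)sin(2t).

f(t) = 5*exp(2*t)*sin(2*t) + exp(2*t)*cos(2*t)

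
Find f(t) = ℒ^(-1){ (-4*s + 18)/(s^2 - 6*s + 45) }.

f(t) = exp(3*t)*sin(6*t) - 4*exp(3*t)*cos(6*t)

Complete the square in the denominator: s^2 - 6*s + 45 = (s - 3)^2 + 6^2.
Split the numerator to match: -4*s + 18 = -4·(s - 3) + 1·6.
Invert each term: -4·(s - 3)/((s - 3)^2 + 36) ↔ -4e^(3t)cos(6t); 1·6/((s - 3)^2 + 36) ↔ e^(3t)sin(6t).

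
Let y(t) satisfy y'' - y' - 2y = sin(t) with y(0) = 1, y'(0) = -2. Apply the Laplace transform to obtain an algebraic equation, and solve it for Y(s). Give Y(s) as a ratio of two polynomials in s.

Take the Laplace transform of both sides.
The derivative rules (L{y''} = s^2 Y - s·y(0) - y'(0) and L{y'} = sY - y(0), with y(0) = 1, y'(0) = -2) turn the left side into (s^2 - s - 2)Y - (s - 3).
The right side is L{sin(t)} = 1/(s^2 + 1).
So (s^2 - s - 2)Y = 1/(s^2 + 1) + (s - 3).
Solve for Y(s) and write it as one ratio of polynomials.

Y(s) = (s^3 - 3*s^2 + s - 2)/(s^4 - s^3 - s^2 - s - 2)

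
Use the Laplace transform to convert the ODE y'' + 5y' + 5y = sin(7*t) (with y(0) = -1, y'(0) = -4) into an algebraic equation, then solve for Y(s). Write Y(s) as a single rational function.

Y(s) = (-s^3 - 9*s^2 - 49*s - 434)/(s^4 + 5*s^3 + 54*s^2 + 245*s + 245)

Take the Laplace transform of both sides.
The derivative rules (L{y''} = s^2 Y - s·y(0) - y'(0) and L{y'} = sY - y(0), with y(0) = -1, y'(0) = -4) turn the left side into (s^2 + 5*s + 5)Y - (-s - 9).
The right side is L{sin(7*t)} = 7/(s^2 + 49).
So (s^2 + 5*s + 5)Y = 7/(s^2 + 49) + (-s - 9).
Isolate Y and clear denominators.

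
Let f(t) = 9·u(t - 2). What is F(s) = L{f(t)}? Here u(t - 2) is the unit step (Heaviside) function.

By the second shifting theorem, L{u(t - c)·g(t - c)} = e^(-cs)·G(s) with c = 2 and G(s) = L{g(t)}.
L{9} = 9/s.

F(s) = 9*exp(-2*s)/s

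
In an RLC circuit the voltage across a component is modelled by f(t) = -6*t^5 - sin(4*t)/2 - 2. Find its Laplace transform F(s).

F(s) = -2/(s^2 + 16) - 2/s - 720/s^6

The transform is linear, so treat each term independently.
L{-2} = -2/s; (-1/2)·[L{sin(4t)} = 4/(s^2 + 16)]; (-6)·[L{t^5} = 5!/s^6 = 120/s^6].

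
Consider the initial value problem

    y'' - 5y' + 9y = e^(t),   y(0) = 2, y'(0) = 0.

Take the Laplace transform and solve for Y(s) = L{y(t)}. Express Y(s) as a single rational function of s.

Y(s) = (2*s^2 - 12*s + 11)/(s^3 - 6*s^2 + 14*s - 9)

Apply the Laplace transform to the equation.
The derivative rules (L{y''} = s^2 Y - s·y(0) - y'(0) and L{y'} = sY - y(0), with y(0) = 2, y'(0) = 0) turn the left side into (s^2 - 5*s + 9)Y - (2*s - 10).
The right side is L{e^(t)} = 1/(s - 1).
So (s^2 - 5*s + 9)Y = 1/(s - 1) + (2*s - 10).
Divide through and combine into a single rational function.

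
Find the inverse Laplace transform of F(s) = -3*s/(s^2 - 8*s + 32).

Complete the square in the denominator: s^2 - 8*s + 32 = (s - 4)^2 + 4^2.
Split the numerator to match: -3*s = -3·(s - 4) - 3·4.
Invert each term: -3·(s - 4)/((s - 4)^2 + 16) ↔ -3e^(4t)cos(4t); -3·4/((s - 4)^2 + 16) ↔ -3e^(4t)sin(4t).

-3*exp(4*t)*sin(4*t) - 3*exp(4*t)*cos(4*t)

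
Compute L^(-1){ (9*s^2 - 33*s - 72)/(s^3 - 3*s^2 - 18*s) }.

Factor the denominator: s^3 - 3*s^2 - 18*s = s*(s - 6)*(s + 3).
Partial fraction decomposition gives [1/(s - 6)] + [4/(s + 3)] + [4/s].
Invert each term: 1/(s - 6) ↔ e^(6t); 4/(s + 3) ↔ 4e^(-3t); 4/(s - 0) ↔ 4e^(0t).

exp(6*t) + 4 + 4*exp(-3*t)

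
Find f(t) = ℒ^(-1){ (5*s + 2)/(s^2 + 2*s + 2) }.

f(t) = -3*exp(-t)*sin(t) + 5*exp(-t)*cos(t)

Complete the square in the denominator: s^2 + 2*s + 2 = (s + 1)^2 + 1^2.
Split the numerator to match: 5*s + 2 = 5·(s + 1) - 3·1.
Invert each term: 5·(s + 1)/((s + 1)^2 + 1) ↔ 5e^(-t)cos(t); -3·1/((s + 1)^2 + 1) ↔ -3e^(-t)sin(t).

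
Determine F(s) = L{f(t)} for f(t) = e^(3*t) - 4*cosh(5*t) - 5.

F(s) = -4*s/(s^2 - 25) + 1/(s - 3) - 5/s

The transform is linear, so treat each term independently.
(-4)·[L{cosh(5t)} = s/(s^2 - 25)]; L{-5} = -5/s; L{e^(3t)} = 1/(s - 3).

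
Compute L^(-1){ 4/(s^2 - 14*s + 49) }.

Rewrite the denominator: s^2 - 14*s + 49 = (s - 7)^2.
The form in (s - 7) signals a first-shifting-theorem factor e^(7t).
Since L{t} = 1!/s^2 = 1/s^2, the inverse is t*e^(7*t), scaled by 4.

4*t*exp(7*t)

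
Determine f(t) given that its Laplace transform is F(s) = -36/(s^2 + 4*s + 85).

f(t) = -4*exp(-2*t)*sin(9*t)

Rewrite the denominator: s^2 + 4*s + 85 = (s + 2)^2 + 81.
The form in (s + 2) signals a first-shifting-theorem factor e^(-2t).
Since L{sin(9t)} = 9/(s^2 + 81), the inverse is e^(-2*t)*sin(9*t), scaled by -4.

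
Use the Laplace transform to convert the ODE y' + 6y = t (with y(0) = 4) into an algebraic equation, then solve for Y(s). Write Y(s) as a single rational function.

Y(s) = (4*s^2 + 1)/(s^3 + 6*s^2)

Laplace-transform each side.
The derivative rules (L{y'} = sY - y(0) = sY - 4) turn the left side into (s + 6)Y - (4).
The right side is L{t} = s^(-2).
So (s + 6)Y = s^(-2) + (4).
Isolate Y and clear denominators.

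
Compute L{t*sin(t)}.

L{sin(t)} = 1/(s^2 + 1).
Then apply L{t·g(t)} = -d/ds[G(s)] with G(s) = 1/(s^2 + 1):
differentiating 1 time and applying the sign gives 2*s/(s^2 + 1)^2.

2*s/(s^2 + 1)^2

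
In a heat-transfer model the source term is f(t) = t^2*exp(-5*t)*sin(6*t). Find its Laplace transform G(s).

G(s) = 36*(s^2 + 10*s + 13)/(s^2 + 10*s + 61)^3

L{sin(6t)} = 6/(s^2 + 36).
Multiplying by e^(-5t) shifts s → s + 5, so L{exp(-5*t)*sin(6*t)} = 6/((s + 5)^2 + 36).
Then apply L{t^2·g(t)} = (-1)^2 d^2/ds^2[H(s)] with H(s) = 6/((s + 5)^2 + 36):
differentiating 2 times and applying the sign gives 36*(s^2 + 10*s + 13)/(s^2 + 10*s + 61)^3.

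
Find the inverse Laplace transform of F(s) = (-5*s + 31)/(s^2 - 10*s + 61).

exp(5*t)*sin(6*t) - 5*exp(5*t)*cos(6*t)

Complete the square in the denominator: s^2 - 10*s + 61 = (s - 5)^2 + 6^2.
Split the numerator to match: -5*s + 31 = -5·(s - 5) + 1·6.
Invert each term: -5·(s - 5)/((s - 5)^2 + 36) ↔ -5e^(5t)cos(6t); 1·6/((s - 5)^2 + 36) ↔ e^(5t)sin(6t).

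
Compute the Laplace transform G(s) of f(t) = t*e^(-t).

G(s) = (s + 1)^(-2)

L{t} = 1!/s^2 = 1/s^2.
By the first shifting theorem, multiplying by e^(-t) replaces s with s + 1.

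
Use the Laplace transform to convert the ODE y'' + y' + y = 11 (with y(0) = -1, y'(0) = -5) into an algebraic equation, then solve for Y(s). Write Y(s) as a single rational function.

Apply the Laplace transform to the equation.
The derivative rules (L{y''} = s^2 Y - s·y(0) - y'(0) and L{y'} = sY - y(0), with y(0) = -1, y'(0) = -5) turn the left side into (s^2 + s + 1)Y - (-s - 6).
The right side is L{11} = 11/s.
So (s^2 + s + 1)Y = 11/s + (-s - 6).
Solve for Y(s) and write it as one ratio of polynomials.

Y(s) = (-s^2 - 6*s + 11)/(s^3 + s^2 + s)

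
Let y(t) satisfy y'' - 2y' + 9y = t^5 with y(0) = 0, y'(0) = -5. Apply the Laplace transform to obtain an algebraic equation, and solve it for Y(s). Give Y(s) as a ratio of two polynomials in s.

Y(s) = (-5*s^6 + 120)/(s^8 - 2*s^7 + 9*s^6)

Transform both sides with L{·}.
With L{y''} = s^2 Y - s·y(0) - y'(0) and L{y'} = sY - y(0), with y(0) = 0, y'(0) = -5: the LHS transforms to (s^2 - 2*s + 9)Y - (-5).
The right side is L{t^5} = 120/s^6.
So (s^2 - 2*s + 9)Y = 120/s^6 + (-5).
Divide through and combine into a single rational function.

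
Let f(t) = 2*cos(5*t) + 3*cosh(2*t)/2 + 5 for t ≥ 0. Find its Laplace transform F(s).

Apply the Laplace transform termwise.
(2)·[L{cos(5t)} = s/(s^2 + 25)]; L{5} = 5/s; (3/2)·[L{cosh(2t)} = s/(s^2 - 4)].

F(s) = 2*s/(s^2 + 25) + 3*s/(2*(s^2 - 4)) + 5/s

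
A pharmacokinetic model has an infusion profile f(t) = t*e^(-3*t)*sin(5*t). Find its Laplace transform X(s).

L{sin(5t)} = 5/(s^2 + 25).
Multiplying by e^(-3t) shifts s → s + 3, so L{e^(-3*t)*sin(5*t)} = 5/((s + 3)^2 + 25).
Then apply L{t·g(t)} = -d/ds[G(s)] with G(s) = 5/((s + 3)^2 + 25):
differentiating 1 time and applying the sign gives 10*(s + 3)/(s^2 + 6*s + 34)^2.

X(s) = 10*(s + 3)/(s^2 + 6*s + 34)^2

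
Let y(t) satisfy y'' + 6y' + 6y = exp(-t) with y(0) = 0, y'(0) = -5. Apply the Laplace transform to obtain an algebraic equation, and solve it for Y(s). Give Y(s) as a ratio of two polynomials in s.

Transform both sides with L{·}.
The derivative rules (L{y''} = s^2 Y - s·y(0) - y'(0) and L{y'} = sY - y(0), with y(0) = 0, y'(0) = -5) turn the left side into (s^2 + 6*s + 6)Y - (-5).
The right side is L{exp(-t)} = 1/(s + 1).
So (s^2 + 6*s + 6)Y = 1/(s + 1) + (-5).
Divide through and combine into a single rational function.

Y(s) = (-5*s - 4)/(s^3 + 7*s^2 + 12*s + 6)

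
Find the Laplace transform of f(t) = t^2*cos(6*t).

L{cos(6t)} = s/(s^2 + 36).
Then apply L{t^2·g(t)} = (-1)^2 d^2/ds^2[G(s)] with G(s) = s/(s^2 + 36):
differentiating 2 times and applying the sign gives 2*s*(s^2 - 108)/(s^2 + 36)^3.

2*s*(s^2 - 108)/(s^2 + 36)^3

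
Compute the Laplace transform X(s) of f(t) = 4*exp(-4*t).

L{4} = 4/s.
By the first shifting theorem, multiplying by e^(-4t) replaces s with s + 4.

X(s) = 4/(s + 4)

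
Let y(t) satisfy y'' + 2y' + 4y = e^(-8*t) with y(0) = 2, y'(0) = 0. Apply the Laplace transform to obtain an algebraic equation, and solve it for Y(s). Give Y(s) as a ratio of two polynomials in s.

Y(s) = (2*s^2 + 20*s + 33)/(s^3 + 10*s^2 + 20*s + 32)

Transform both sides with L{·}.
Using L{y''} = s^2 Y - s·y(0) - y'(0) and L{y'} = sY - y(0), with y(0) = 2, y'(0) = 0, the left side becomes (s^2 + 2*s + 4)Y - (2*s + 4).
The right side is L{e^(-8*t)} = 1/(s + 8).
So (s^2 + 2*s + 4)Y = 1/(s + 8) + (2*s + 4).
Divide through and combine into a single rational function.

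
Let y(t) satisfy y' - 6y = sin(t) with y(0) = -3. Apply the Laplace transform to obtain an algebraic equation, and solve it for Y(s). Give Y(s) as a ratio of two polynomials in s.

Apply the Laplace transform to the equation.
The derivative rules (L{y'} = sY - y(0) = sY - (-3)) turn the left side into (s - 6)Y - (-3).
The right side is L{sin(t)} = 1/(s^2 + 1).
So (s - 6)Y = 1/(s^2 + 1) + (-3).
Solve for Y(s) and write it as one ratio of polynomials.

Y(s) = (-3*s^2 - 2)/(s^3 - 6*s^2 + s - 6)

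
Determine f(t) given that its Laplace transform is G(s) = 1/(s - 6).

f(t) = exp(6*t)

Since L{e^(6t)} = 1/(s - 6), the inverse is e^(6*t).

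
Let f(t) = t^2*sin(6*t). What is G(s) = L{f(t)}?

L{sin(6t)} = 6/(s^2 + 36).
Then apply L{t^2·g(t)} = (-1)^2 d^2/ds^2[H(s)] with H(s) = 6/(s^2 + 36):
differentiating 2 times and applying the sign gives 36*(s^2 - 12)/(s^2 + 36)^3.

G(s) = 36*(s^2 - 12)/(s^2 + 36)^3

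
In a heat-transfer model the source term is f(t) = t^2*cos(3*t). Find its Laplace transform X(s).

X(s) = 2*s*(s^2 - 27)/(s^2 + 9)^3

L{cos(3t)} = s/(s^2 + 9).
Then apply L{t^2·g(t)} = (-1)^2 d^2/ds^2[G(s)] with G(s) = s/(s^2 + 9):
differentiating 2 times and applying the sign gives 2*s*(s^2 - 27)/(s^2 + 9)^3.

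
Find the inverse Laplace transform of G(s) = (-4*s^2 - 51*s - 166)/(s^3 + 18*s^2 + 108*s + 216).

Factor the denominator: s^3 + 18*s^2 + 108*s + 216 = (s + 6)^3.
Partial fraction decomposition gives [-4/(s + 6)] + [-3/(s + 6)^2] + [-4/(s + 6)^3].
Invert each term: -4/(s + 6) ↔ -4e^(-6t); -3/(s + 6)^2 ↔ -3t·e^(-6t); -4/(s + 6)^3 ↔ (-2)t^2·e^(-6t).

-2*t^2*exp(-6*t) - 3*t*exp(-6*t) - 4*exp(-6*t)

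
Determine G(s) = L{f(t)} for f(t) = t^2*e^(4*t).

L{e^(4t)} = 1/(s - 4).
Then apply L{t^2·g(t)} = (-1)^2 d^2/ds^2[H(s)] with H(s) = 1/(s - 4):
differentiating 2 times and applying the sign gives 2/(s - 4)^3.

G(s) = 2/(s - 4)^3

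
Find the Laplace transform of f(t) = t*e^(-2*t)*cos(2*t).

L{cos(2t)} = s/(s^2 + 4).
Multiplying by e^(-2t) shifts s → s + 2, so L{e^(-2*t)*cos(2*t)} = (s + 2)/((s + 2)^2 + 4).
Then apply L{t·g(t)} = -d/ds[G(s)] with G(s) = (s + 2)/((s + 2)^2 + 4):
differentiating 1 time and applying the sign gives s*(s + 4)/(s^2 + 4*s + 8)^2.

s*(s + 4)/(s^2 + 4*s + 8)^2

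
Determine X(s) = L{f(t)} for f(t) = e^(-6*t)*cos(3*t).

L{cos(3t)} = s/(s^2 + 9).
By the first shifting theorem, multiplying by e^(-6t) replaces s with s + 6.

X(s) = (s + 6)/((s + 6)^2 + 9)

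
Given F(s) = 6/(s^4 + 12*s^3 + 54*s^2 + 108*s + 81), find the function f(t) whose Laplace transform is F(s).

Rewrite the denominator: s^4 + 12*s^3 + 54*s^2 + 108*s + 81 = (s + 3)^4.
The form in (s + 3) signals a first-shifting-theorem factor e^(-3t).
Since L{t^3} = 3!/s^4 = 6/s^4, the inverse is t^3*e^(-3*t).

f(t) = t^3*exp(-3*t)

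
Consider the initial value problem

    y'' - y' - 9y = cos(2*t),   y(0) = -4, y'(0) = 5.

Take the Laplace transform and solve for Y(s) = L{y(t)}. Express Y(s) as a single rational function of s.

Apply the Laplace transform to the equation.
The derivative rules (L{y''} = s^2 Y - s·y(0) - y'(0) and L{y'} = sY - y(0), with y(0) = -4, y'(0) = 5) turn the left side into (s^2 - s - 9)Y - (-4*s + 9).
The right side is L{cos(2*t)} = s/(s^2 + 4).
So (s^2 - s - 9)Y = s/(s^2 + 4) + (-4*s + 9).
Divide through and combine into a single rational function.

Y(s) = (-4*s^3 + 9*s^2 - 15*s + 36)/(s^4 - s^3 - 5*s^2 - 4*s - 36)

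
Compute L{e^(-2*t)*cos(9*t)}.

(s + 2)/((s + 2)^2 + 81)

L{cos(9t)} = s/(s^2 + 81).
By the first shifting theorem, multiplying by e^(-2t) replaces s with s + 2.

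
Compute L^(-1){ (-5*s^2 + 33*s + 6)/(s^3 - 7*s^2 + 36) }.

exp(6*t) - 4*exp(3*t) - 2*exp(-2*t)

Factor the denominator: s^3 - 7*s^2 + 36 = (s - 6)*(s - 3)*(s + 2).
Partial fraction decomposition gives [1/(s - 6)] + [-2/(s + 2)] + [-4/(s - 3)].
Invert each term: 1/(s - 6) ↔ e^(6t); -2/(s + 2) ↔ -2e^(-2t); -4/(s - 3) ↔ -4e^(3t).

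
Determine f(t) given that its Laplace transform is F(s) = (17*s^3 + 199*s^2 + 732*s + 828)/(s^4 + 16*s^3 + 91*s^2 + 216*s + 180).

f(t) = 2*exp(-2*t) + 6*exp(-3*t) + 3*exp(-5*t) + 6*exp(-6*t)

Factor the denominator: s^4 + 16*s^3 + 91*s^2 + 216*s + 180 = (s + 2)*(s + 3)*(s + 5)*(s + 6).
Partial fraction decomposition gives [2/(s + 2)] + [6/(s + 6)] + [6/(s + 3)] + [3/(s + 5)].
Invert each term: 2/(s + 2) ↔ 2e^(-2t); 6/(s + 6) ↔ 6e^(-6t); 6/(s + 3) ↔ 6e^(-3t); 3/(s + 5) ↔ 3e^(-5t).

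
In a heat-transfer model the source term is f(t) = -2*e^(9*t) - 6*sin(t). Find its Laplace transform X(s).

Apply the Laplace transform termwise.
(-6)·[L{sin(t)} = 1/(s^2 + 1)]; (-2)·[L{e^(9t)} = 1/(s - 9)].

X(s) = -6/(s^2 + 1) - 2/(s - 9)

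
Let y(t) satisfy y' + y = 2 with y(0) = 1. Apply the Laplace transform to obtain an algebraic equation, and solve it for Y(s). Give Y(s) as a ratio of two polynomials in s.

Y(s) = (s + 2)/(s^2 + s)

Take the Laplace transform of both sides.
With L{y'} = sY - y(0) = sY - 1: the LHS transforms to (s + 1)Y - (1).
The right side is L{2} = 2/s.
So (s + 1)Y = 2/s + (1).
Solve for Y(s) and write it as one ratio of polynomials.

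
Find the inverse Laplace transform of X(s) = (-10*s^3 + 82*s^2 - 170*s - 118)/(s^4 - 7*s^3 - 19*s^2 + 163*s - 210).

Factor the denominator: s^4 - 7*s^3 - 19*s^2 + 163*s - 210 = (s - 7)*(s - 3)*(s - 2)*(s + 5).
Partial fraction decomposition gives [-6/(s + 5)] + [-6/(s - 2)] + [5/(s - 3)] + [-3/(s - 7)].
Invert each term: -6/(s + 5) ↔ -6e^(-5t); -6/(s - 2) ↔ -6e^(2t); 5/(s - 3) ↔ 5e^(3t); -3/(s - 7) ↔ -3e^(7t).

-3*exp(7*t) + 5*exp(3*t) - 6*exp(2*t) - 6*exp(-5*t)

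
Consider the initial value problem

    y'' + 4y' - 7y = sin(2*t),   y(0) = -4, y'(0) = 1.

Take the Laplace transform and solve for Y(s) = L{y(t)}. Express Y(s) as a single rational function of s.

Take the Laplace transform of both sides.
The derivative rules (L{y''} = s^2 Y - s·y(0) - y'(0) and L{y'} = sY - y(0), with y(0) = -4, y'(0) = 1) turn the left side into (s^2 + 4*s - 7)Y - (-4*s - 15).
The right side is L{sin(2*t)} = 2/(s^2 + 4).
So (s^2 + 4*s - 7)Y = 2/(s^2 + 4) + (-4*s - 15).
Isolate Y and clear denominators.

Y(s) = (-4*s^3 - 15*s^2 - 16*s - 58)/(s^4 + 4*s^3 - 3*s^2 + 16*s - 28)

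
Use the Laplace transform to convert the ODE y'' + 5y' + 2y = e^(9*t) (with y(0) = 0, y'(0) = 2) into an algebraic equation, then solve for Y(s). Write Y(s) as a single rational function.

Laplace-transform each side.
The derivative rules (L{y''} = s^2 Y - s·y(0) - y'(0) and L{y'} = sY - y(0), with y(0) = 0, y'(0) = 2) turn the left side into (s^2 + 5*s + 2)Y - (2).
The right side is L{e^(9*t)} = 1/(s - 9).
So (s^2 + 5*s + 2)Y = 1/(s - 9) + (2).
Isolate Y and clear denominators.

Y(s) = (2*s - 17)/(s^3 - 4*s^2 - 43*s - 18)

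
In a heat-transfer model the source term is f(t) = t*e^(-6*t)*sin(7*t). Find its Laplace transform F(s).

F(s) = 14*(s + 6)/(s^2 + 12*s + 85)^2

L{sin(7t)} = 7/(s^2 + 49).
Multiplying by e^(-6t) shifts s → s + 6, so L{e^(-6*t)*sin(7*t)} = 7/((s + 6)^2 + 49).
Then apply L{t·g(t)} = -d/ds[G(s)] with G(s) = 7/((s + 6)^2 + 49):
differentiating 1 time and applying the sign gives 14*(s + 6)/(s^2 + 12*s + 85)^2.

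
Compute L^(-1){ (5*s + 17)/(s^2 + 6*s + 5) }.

Factor the denominator: s^2 + 6*s + 5 = (s + 1)*(s + 5).
Partial fraction decomposition gives [2/(s + 5)] + [3/(s + 1)].
Invert each term: 2/(s + 5) ↔ 2e^(-5t); 3/(s + 1) ↔ 3e^(-t).

3*exp(-t) + 2*exp(-5*t)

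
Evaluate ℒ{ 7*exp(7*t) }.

L{7} = 7/s.
By the first shifting theorem, multiplying by e^(7t) replaces s with s - 7.

7/(s - 7)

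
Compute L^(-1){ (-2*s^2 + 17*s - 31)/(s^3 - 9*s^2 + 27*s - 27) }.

t^2*exp(3*t) + 5*t*exp(3*t) - 2*exp(3*t)

Factor the denominator: s^3 - 9*s^2 + 27*s - 27 = (s - 3)^3.
Partial fraction decomposition gives [-2/(s - 3)] + [5/(s - 3)^2] + [2/(s - 3)^3].
Invert each term: -2/(s - 3) ↔ -2e^(3t); 5/(s - 3)^2 ↔ 5t·e^(3t); 2/(s - 3)^3 ↔ (1)t^2·e^(3t).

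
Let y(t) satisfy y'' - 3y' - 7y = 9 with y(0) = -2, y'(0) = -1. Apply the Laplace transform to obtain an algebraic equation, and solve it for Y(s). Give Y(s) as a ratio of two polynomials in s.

Take the Laplace transform of both sides.
The derivative rules (L{y''} = s^2 Y - s·y(0) - y'(0) and L{y'} = sY - y(0), with y(0) = -2, y'(0) = -1) turn the left side into (s^2 - 3*s - 7)Y - (-2*s + 5).
The right side is L{9} = 9/s.
So (s^2 - 3*s - 7)Y = 9/s + (-2*s + 5).
Divide through and combine into a single rational function.

Y(s) = (-2*s^2 + 5*s + 9)/(s^3 - 3*s^2 - 7*s)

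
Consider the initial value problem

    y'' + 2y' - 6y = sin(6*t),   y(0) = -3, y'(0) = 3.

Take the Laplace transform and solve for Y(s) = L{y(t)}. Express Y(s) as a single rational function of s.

Y(s) = (-3*s^3 - 3*s^2 - 108*s - 102)/(s^4 + 2*s^3 + 30*s^2 + 72*s - 216)

Transform both sides with L{·}.
The derivative rules (L{y''} = s^2 Y - s·y(0) - y'(0) and L{y'} = sY - y(0), with y(0) = -3, y'(0) = 3) turn the left side into (s^2 + 2*s - 6)Y - (-3*s - 3).
The right side is L{sin(6*t)} = 6/(s^2 + 36).
So (s^2 + 2*s - 6)Y = 6/(s^2 + 36) + (-3*s - 3).
Isolate Y and clear denominators.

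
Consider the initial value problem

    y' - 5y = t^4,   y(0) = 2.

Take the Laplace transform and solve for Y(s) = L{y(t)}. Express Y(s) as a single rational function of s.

Laplace-transform each side.
The derivative rules (L{y'} = sY - y(0) = sY - 2) turn the left side into (s - 5)Y - (2).
The right side is L{t^4} = 24/s^5.
So (s - 5)Y = 24/s^5 + (2).
Solve for Y(s) and write it as one ratio of polynomials.

Y(s) = (2*s^5 + 24)/(s^6 - 5*s^5)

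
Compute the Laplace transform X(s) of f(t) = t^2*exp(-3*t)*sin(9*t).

L{sin(9t)} = 9/(s^2 + 81).
Multiplying by e^(-3t) shifts s → s + 3, so L{exp(-3*t)*sin(9*t)} = 9/((s + 3)^2 + 81).
Then apply L{t^2·g(t)} = (-1)^2 d^2/ds^2[G(s)] with G(s) = 9/((s + 3)^2 + 81):
differentiating 2 times and applying the sign gives 54*(s^2 + 6*s - 18)/(s^2 + 6*s + 90)^3.

X(s) = 54*(s^2 + 6*s - 18)/(s^2 + 6*s + 90)^3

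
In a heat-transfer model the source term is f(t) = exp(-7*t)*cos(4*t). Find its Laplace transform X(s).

X(s) = (s + 7)/((s + 7)^2 + 16)

L{cos(4t)} = s/(s^2 + 16).
By the first shifting theorem, multiplying by e^(-7t) replaces s with s + 7.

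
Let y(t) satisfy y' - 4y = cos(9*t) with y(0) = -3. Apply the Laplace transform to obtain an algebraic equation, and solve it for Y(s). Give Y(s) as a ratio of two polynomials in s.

Take the Laplace transform of both sides.
Using L{y'} = sY - y(0) = sY - (-3), the left side becomes (s - 4)Y - (-3).
The right side is L{cos(9*t)} = s/(s^2 + 81).
So (s - 4)Y = s/(s^2 + 81) + (-3).
Divide through and combine into a single rational function.

Y(s) = (-3*s^2 + s - 243)/(s^3 - 4*s^2 + 81*s - 324)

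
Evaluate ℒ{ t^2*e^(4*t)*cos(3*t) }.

2*(s - 4)*(s^2 - 8*s - 11)/(s^2 - 8*s + 25)^3

L{cos(3t)} = s/(s^2 + 9).
Multiplying by e^(4t) shifts s → s - 4, so L{e^(4*t)*cos(3*t)} = (s - 4)/((s - 4)^2 + 9).
Then apply L{t^2·g(t)} = (-1)^2 d^2/ds^2[G(s)] with G(s) = (s - 4)/((s - 4)^2 + 9):
differentiating 2 times and applying the sign gives 2*(s - 4)*(s^2 - 8*s - 11)/(s^2 - 8*s + 25)^3.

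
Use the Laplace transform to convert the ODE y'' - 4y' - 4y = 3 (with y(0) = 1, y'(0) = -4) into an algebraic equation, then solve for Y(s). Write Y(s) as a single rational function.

Y(s) = (s^2 - 8*s + 3)/(s^3 - 4*s^2 - 4*s)

Laplace-transform each side.
With L{y''} = s^2 Y - s·y(0) - y'(0) and L{y'} = sY - y(0), with y(0) = 1, y'(0) = -4: the LHS transforms to (s^2 - 4*s - 4)Y - (s - 8).
The right side is L{3} = 3/s.
So (s^2 - 4*s - 4)Y = 3/s + (s - 8).
Isolate Y and clear denominators.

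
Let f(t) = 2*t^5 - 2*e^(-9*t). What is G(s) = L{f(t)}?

By linearity of the Laplace transform, transform each term separately.
(-2)·[L{e^(-9t)} = 1/(s + 9)]; (2)·[L{t^5} = 5!/s^6 = 120/s^6].

G(s) = -2/(s + 9) + 240/s^6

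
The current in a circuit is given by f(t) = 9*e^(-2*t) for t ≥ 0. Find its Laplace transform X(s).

X(s) = 9/(s + 2)

L{9} = 9/s.
By the first shifting theorem, multiplying by e^(-2t) replaces s with s + 2.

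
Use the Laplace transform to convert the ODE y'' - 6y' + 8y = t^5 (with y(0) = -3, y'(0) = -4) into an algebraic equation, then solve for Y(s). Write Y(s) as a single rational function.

Y(s) = (-3*s^7 + 14*s^6 + 120)/(s^8 - 6*s^7 + 8*s^6)

Apply the Laplace transform to the equation.
With L{y''} = s^2 Y - s·y(0) - y'(0) and L{y'} = sY - y(0), with y(0) = -3, y'(0) = -4: the LHS transforms to (s^2 - 6*s + 8)Y - (-3*s + 14).
The right side is L{t^5} = 120/s^6.
So (s^2 - 6*s + 8)Y = 120/s^6 + (-3*s + 14).
Divide through and combine into a single rational function.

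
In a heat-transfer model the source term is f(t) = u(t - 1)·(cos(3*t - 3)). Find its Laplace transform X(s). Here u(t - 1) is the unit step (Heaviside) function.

X(s) = s*exp(-s)/(s^2 + 9)

By the second shifting theorem, L{u(t - c)·g(t - c)} = e^(-cs)·G(s) with c = 1 and G(s) = L{g(t)}.
L{cos(3t)} = s/(s^2 + 9).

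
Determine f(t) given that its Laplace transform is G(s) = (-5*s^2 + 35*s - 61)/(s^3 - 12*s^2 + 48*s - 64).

f(t) = -t^2*exp(4*t)/2 - 5*t*exp(4*t) - 5*exp(4*t)

Factor the denominator: s^3 - 12*s^2 + 48*s - 64 = (s - 4)^3.
Partial fraction decomposition gives [-5/(s - 4)] + [-5/(s - 4)^2] + [-1/(s - 4)^3].
Invert each term: -5/(s - 4) ↔ -5e^(4t); -5/(s - 4)^2 ↔ -5t·e^(4t); -1/(s - 4)^3 ↔ (-1/2)t^2·e^(4t).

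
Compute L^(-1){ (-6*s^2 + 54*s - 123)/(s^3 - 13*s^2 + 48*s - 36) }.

Factor the denominator: s^3 - 13*s^2 + 48*s - 36 = (s - 6)^2*(s - 1).
Partial fraction decomposition gives [-3/(s - 6)] + [-3/(s - 6)^2] + [-3/(s - 1)].
Invert each term: -3/(s - 6) ↔ -3e^(6t); -3/(s - 6)^2 ↔ -3t·e^(6t); -3/(s - 1) ↔ -3e^(t).

-3*t*exp(6*t) - 3*exp(6*t) - 3*exp(t)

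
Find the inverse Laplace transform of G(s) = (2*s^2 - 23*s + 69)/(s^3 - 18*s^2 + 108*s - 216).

Factor the denominator: s^3 - 18*s^2 + 108*s - 216 = (s - 6)^3.
Partial fraction decomposition gives [2/(s - 6)] + [(s - 6)^(-2)] + [3/(s - 6)^3].
Invert each term: 2/(s - 6) ↔ 2e^(6t); 1/(s - 6)^2 ↔ t·e^(6t); 3/(s - 6)^3 ↔ (3/2)t^2·e^(6t).

3*t^2*exp(6*t)/2 + t*exp(6*t) + 2*exp(6*t)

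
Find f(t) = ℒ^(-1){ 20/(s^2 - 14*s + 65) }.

f(t) = 5*exp(7*t)*sin(4*t)

Rewrite the denominator: s^2 - 14*s + 65 = (s - 7)^2 + 16.
The form in (s - 7) signals a first-shifting-theorem factor e^(7t).
Since L{sin(4t)} = 4/(s^2 + 16), the inverse is e^(7*t)*sin(4*t), scaled by 5.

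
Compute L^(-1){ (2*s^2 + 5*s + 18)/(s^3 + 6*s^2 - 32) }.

Factor the denominator: s^3 + 6*s^2 - 32 = (s - 2)*(s + 4)^2.
Partial fraction decomposition gives [1/(s + 4)] + [-5/(s + 4)^2] + [1/(s - 2)].
Invert each term: 1/(s + 4) ↔ e^(-4t); -5/(s + 4)^2 ↔ -5t·e^(-4t); 1/(s - 2) ↔ e^(2t).

-5*t*exp(-4*t) + exp(2*t) + exp(-4*t)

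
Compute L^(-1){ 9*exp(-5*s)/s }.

Heaviside(t - 5)*(9)

The factor e^(-5s) signals a time shift by c = 5 (second shifting theorem).
L{9} = 9/s, so L^-1{9/s} = 9.
Hence the inverse is u(t - 5) times that function evaluated at t - 5.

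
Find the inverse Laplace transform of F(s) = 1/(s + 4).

exp(-4*t)

Since L{e^(-4t)} = 1/(s + 4), the inverse is e^(-4*t).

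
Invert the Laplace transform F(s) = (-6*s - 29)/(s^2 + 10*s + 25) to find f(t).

Factor the denominator: s^2 + 10*s + 25 = (s + 5)^2.
Partial fraction decomposition gives [-6/(s + 5)] + [(s + 5)^(-2)].
Invert each term: -6/(s + 5) ↔ -6e^(-5t); 1/(s + 5)^2 ↔ t·e^(-5t).

f(t) = t*exp(-5*t) - 6*exp(-5*t)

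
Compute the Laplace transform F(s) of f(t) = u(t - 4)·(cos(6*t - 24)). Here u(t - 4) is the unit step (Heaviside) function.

F(s) = s*exp(-4*s)/(s^2 + 36)

By the second shifting theorem, L{u(t - c)·g(t - c)} = e^(-cs)·G(s) with c = 4 and G(s) = L{g(t)}.
L{cos(6t)} = s/(s^2 + 36).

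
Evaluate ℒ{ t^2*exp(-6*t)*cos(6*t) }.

L{cos(6t)} = s/(s^2 + 36).
Multiplying by e^(-6t) shifts s → s + 6, so L{exp(-6*t)*cos(6*t)} = (s + 6)/((s + 6)^2 + 36).
Then apply L{t^2·g(t)} = (-1)^2 d^2/ds^2[G(s)] with G(s) = (s + 6)/((s + 6)^2 + 36):
differentiating 2 times and applying the sign gives 2*(s + 6)*(s^2 + 12*s - 72)/(s^2 + 12*s + 72)^3.

2*(s + 6)*(s^2 + 12*s - 72)/(s^2 + 12*s + 72)^3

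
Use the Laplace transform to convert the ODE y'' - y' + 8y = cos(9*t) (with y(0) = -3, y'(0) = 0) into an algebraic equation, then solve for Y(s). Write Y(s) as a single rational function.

Take the Laplace transform of both sides.
Using L{y''} = s^2 Y - s·y(0) - y'(0) and L{y'} = sY - y(0), with y(0) = -3, y'(0) = 0, the left side becomes (s^2 - s + 8)Y - (-3*s + 3).
The right side is L{cos(9*t)} = s/(s^2 + 81).
So (s^2 - s + 8)Y = s/(s^2 + 81) + (-3*s + 3).
Divide through and combine into a single rational function.

Y(s) = (-3*s^3 + 3*s^2 - 242*s + 243)/(s^4 - s^3 + 89*s^2 - 81*s + 648)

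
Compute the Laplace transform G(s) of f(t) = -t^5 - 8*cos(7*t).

G(s) = -8*s/(s^2 + 49) - 120/s^6

By linearity of the Laplace transform, transform each term separately.
(-1)·[L{t^5} = 5!/s^6 = 120/s^6]; (-8)·[L{cos(7t)} = s/(s^2 + 49)].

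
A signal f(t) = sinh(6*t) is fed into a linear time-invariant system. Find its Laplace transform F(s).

F(s) = 6/(s^2 - 36)

L{sinh(6t)} = 6/(s^2 - 36).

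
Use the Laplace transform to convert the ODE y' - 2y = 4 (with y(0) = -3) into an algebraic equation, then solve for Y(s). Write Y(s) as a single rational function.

Transform both sides with L{·}.
The derivative rules (L{y'} = sY - y(0) = sY - (-3)) turn the left side into (s - 2)Y - (-3).
The right side is L{4} = 4/s.
So (s - 2)Y = 4/s + (-3).
Divide through and combine into a single rational function.

Y(s) = (-3*s + 4)/(s^2 - 2*s)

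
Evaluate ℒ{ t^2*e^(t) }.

L{t^2} = 2!/s^3 = 2/s^3.
By the first shifting theorem, multiplying by e^(t) replaces s with s - 1.

2/(s - 1)^3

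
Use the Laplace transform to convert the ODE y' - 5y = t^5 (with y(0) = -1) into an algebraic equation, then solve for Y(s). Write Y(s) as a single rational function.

Take the Laplace transform of both sides.
Using L{y'} = sY - y(0) = sY - (-1), the left side becomes (s - 5)Y - (-1).
The right side is L{t^5} = 120/s^6.
So (s - 5)Y = 120/s^6 + (-1).
Solve for Y(s) and write it as one ratio of polynomials.

Y(s) = (-s^6 + 120)/(s^7 - 5*s^6)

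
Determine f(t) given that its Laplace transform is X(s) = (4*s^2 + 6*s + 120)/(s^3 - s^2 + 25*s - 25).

f(t) = 5*exp(t) + sin(5*t) - cos(5*t)

Factor the denominator: s^3 - s^2 + 25*s - 25 = (s - 1)*(s^2 + 25).
Partial fraction decomposition gives [5/(s - 1)] + [-s/(s^2 + 25)] + [5/(s^2 + 25)].
Invert each term: 5/(s - 1) ↔ 5e^(t); -1·s/(s^2 + 25) ↔ -cos(5t); 1·5/(s^2 + 25) ↔ sin(5t).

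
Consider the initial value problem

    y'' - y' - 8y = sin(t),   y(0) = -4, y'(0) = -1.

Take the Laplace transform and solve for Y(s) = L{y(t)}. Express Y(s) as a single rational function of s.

Laplace-transform each side.
The derivative rules (L{y''} = s^2 Y - s·y(0) - y'(0) and L{y'} = sY - y(0), with y(0) = -4, y'(0) = -1) turn the left side into (s^2 - s - 8)Y - (-4*s + 3).
The right side is L{sin(t)} = 1/(s^2 + 1).
So (s^2 - s - 8)Y = 1/(s^2 + 1) + (-4*s + 3).
Divide through and combine into a single rational function.

Y(s) = (-4*s^3 + 3*s^2 - 4*s + 4)/(s^4 - s^3 - 7*s^2 - s - 8)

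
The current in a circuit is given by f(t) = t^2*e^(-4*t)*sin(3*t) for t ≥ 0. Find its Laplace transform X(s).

L{sin(3t)} = 3/(s^2 + 9).
Multiplying by e^(-4t) shifts s → s + 4, so L{e^(-4*t)*sin(3*t)} = 3/((s + 4)^2 + 9).
Then apply L{t^2·g(t)} = (-1)^2 d^2/ds^2[G(s)] with G(s) = 3/((s + 4)^2 + 9):
differentiating 2 times and applying the sign gives 18*(s^2 + 8*s + 13)/(s^2 + 8*s + 25)^3.

X(s) = 18*(s^2 + 8*s + 13)/(s^2 + 8*s + 25)^3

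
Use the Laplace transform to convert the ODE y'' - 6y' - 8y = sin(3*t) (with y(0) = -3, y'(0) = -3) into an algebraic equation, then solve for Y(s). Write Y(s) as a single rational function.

Take the Laplace transform of both sides.
The derivative rules (L{y''} = s^2 Y - s·y(0) - y'(0) and L{y'} = sY - y(0), with y(0) = -3, y'(0) = -3) turn the left side into (s^2 - 6*s - 8)Y - (-3*s + 15).
The right side is L{sin(3*t)} = 3/(s^2 + 9).
So (s^2 - 6*s - 8)Y = 3/(s^2 + 9) + (-3*s + 15).
Isolate Y and clear denominators.

Y(s) = (-3*s^3 + 15*s^2 - 27*s + 138)/(s^4 - 6*s^3 + s^2 - 54*s - 72)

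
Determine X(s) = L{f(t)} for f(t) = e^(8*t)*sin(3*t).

L{sin(3t)} = 3/(s^2 + 9).
By the first shifting theorem, multiplying by e^(8t) replaces s with s - 8.

X(s) = 3/((s - 8)^2 + 9)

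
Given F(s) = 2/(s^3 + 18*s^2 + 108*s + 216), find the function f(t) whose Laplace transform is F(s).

Rewrite the denominator: s^3 + 18*s^2 + 108*s + 216 = (s + 6)^3.
The form in (s + 6) signals a first-shifting-theorem factor e^(-6t).
Since L{t^2} = 2!/s^3 = 2/s^3, the inverse is t^2*e^(-6*t).

f(t) = t^2*exp(-6*t)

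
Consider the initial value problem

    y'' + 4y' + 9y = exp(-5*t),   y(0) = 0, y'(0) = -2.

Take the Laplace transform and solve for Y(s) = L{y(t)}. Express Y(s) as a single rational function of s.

Y(s) = (-2*s - 9)/(s^3 + 9*s^2 + 29*s + 45)

Transform both sides with L{·}.
Using L{y''} = s^2 Y - s·y(0) - y'(0) and L{y'} = sY - y(0), with y(0) = 0, y'(0) = -2, the left side becomes (s^2 + 4*s + 9)Y - (-2).
The right side is L{exp(-5*t)} = 1/(s + 5).
So (s^2 + 4*s + 9)Y = 1/(s + 5) + (-2).
Isolate Y and clear denominators.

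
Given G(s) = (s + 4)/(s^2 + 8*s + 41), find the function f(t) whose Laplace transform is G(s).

Rewrite the denominator: s^2 + 8*s + 41 = (s + 4)^2 + 25.
The form in (s + 4) signals a first-shifting-theorem factor e^(-4t).
Since L{cos(5t)} = s/(s^2 + 25), the inverse is e^(-4*t)*cos(5*t).

f(t) = exp(-4*t)*cos(5*t)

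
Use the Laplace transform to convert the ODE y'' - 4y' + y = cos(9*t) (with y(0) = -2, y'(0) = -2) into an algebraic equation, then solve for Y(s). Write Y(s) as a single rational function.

Y(s) = (-2*s^3 + 6*s^2 - 161*s + 486)/(s^4 - 4*s^3 + 82*s^2 - 324*s + 81)

Apply the Laplace transform to the equation.
The derivative rules (L{y''} = s^2 Y - s·y(0) - y'(0) and L{y'} = sY - y(0), with y(0) = -2, y'(0) = -2) turn the left side into (s^2 - 4*s + 1)Y - (-2*s + 6).
The right side is L{cos(9*t)} = s/(s^2 + 81).
So (s^2 - 4*s + 1)Y = s/(s^2 + 81) + (-2*s + 6).
Isolate Y and clear denominators.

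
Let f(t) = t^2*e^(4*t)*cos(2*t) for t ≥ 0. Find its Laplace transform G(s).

G(s) = 2*(s - 4)*(s^2 - 8*s + 4)/(s^2 - 8*s + 20)^3

L{cos(2t)} = s/(s^2 + 4).
Multiplying by e^(4t) shifts s → s - 4, so L{e^(4*t)*cos(2*t)} = (s - 4)/((s - 4)^2 + 4).
Then apply L{t^2·g(t)} = (-1)^2 d^2/ds^2[H(s)] with H(s) = (s - 4)/((s - 4)^2 + 4):
differentiating 2 times and applying the sign gives 2*(s - 4)*(s^2 - 8*s + 4)/(s^2 - 8*s + 20)^3.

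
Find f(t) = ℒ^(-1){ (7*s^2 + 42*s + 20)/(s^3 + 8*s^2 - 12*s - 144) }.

Factor the denominator: s^3 + 8*s^2 - 12*s - 144 = (s - 4)*(s + 6)^2.
Partial fraction decomposition gives [4/(s + 6)] + [-2/(s + 6)^2] + [3/(s - 4)].
Invert each term: 4/(s + 6) ↔ 4e^(-6t); -2/(s + 6)^2 ↔ -2t·e^(-6t); 3/(s - 4) ↔ 3e^(4t).

f(t) = -2*t*exp(-6*t) + 3*exp(4*t) + 4*exp(-6*t)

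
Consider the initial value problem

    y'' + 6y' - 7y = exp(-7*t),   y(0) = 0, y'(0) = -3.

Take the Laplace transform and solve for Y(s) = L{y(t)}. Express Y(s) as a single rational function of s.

Apply the Laplace transform to the equation.
The derivative rules (L{y''} = s^2 Y - s·y(0) - y'(0) and L{y'} = sY - y(0), with y(0) = 0, y'(0) = -3) turn the left side into (s^2 + 6*s - 7)Y - (-3).
The right side is L{exp(-7*t)} = 1/(s + 7).
So (s^2 + 6*s - 7)Y = 1/(s + 7) + (-3).
Divide through and combine into a single rational function.

Y(s) = (-3*s - 20)/(s^3 + 13*s^2 + 35*s - 49)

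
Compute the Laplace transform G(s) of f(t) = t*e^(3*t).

G(s) = (s - 3)^(-2)

L{t} = 1!/s^2 = 1/s^2.
By the first shifting theorem, multiplying by e^(3t) replaces s with s - 3.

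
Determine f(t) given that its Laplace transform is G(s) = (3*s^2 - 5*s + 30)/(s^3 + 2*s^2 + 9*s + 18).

f(t) = -sin(3*t) - cos(3*t) + 4*exp(-2*t)

Factor the denominator: s^3 + 2*s^2 + 9*s + 18 = (s + 2)*(s^2 + 9).
Partial fraction decomposition gives [4/(s + 2)] + [-s/(s^2 + 9)] + [-3/(s^2 + 9)].
Invert each term: 4/(s + 2) ↔ 4e^(-2t); -1·s/(s^2 + 9) ↔ -cos(3t); -1·3/(s^2 + 9) ↔ -sin(3t).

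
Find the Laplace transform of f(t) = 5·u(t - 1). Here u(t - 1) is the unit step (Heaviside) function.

5*exp(-s)/s

By the second shifting theorem, L{u(t - c)·g(t - c)} = e^(-cs)·G(s) with c = 1 and G(s) = L{g(t)}.
L{5} = 5/s.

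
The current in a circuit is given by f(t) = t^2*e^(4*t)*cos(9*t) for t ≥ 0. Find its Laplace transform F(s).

F(s) = 2*(s - 4)*(s^2 - 8*s - 227)/(s^2 - 8*s + 97)^3

L{cos(9t)} = s/(s^2 + 81).
Multiplying by e^(4t) shifts s → s - 4, so L{e^(4*t)*cos(9*t)} = (s - 4)/((s - 4)^2 + 81).
Then apply L{t^2·g(t)} = (-1)^2 d^2/ds^2[G(s)] with G(s) = (s - 4)/((s - 4)^2 + 81):
differentiating 2 times and applying the sign gives 2*(s - 4)*(s^2 - 8*s - 227)/(s^2 - 8*s + 97)^3.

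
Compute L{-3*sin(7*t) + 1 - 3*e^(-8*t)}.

-21/(s^2 + 49) - 3/(s + 8) + 1/s

The transform is linear, so treat each term independently.
(-3)·[L{e^(-8t)} = 1/(s + 8)]; L{1} = 1/s; (-3)·[L{sin(7t)} = 7/(s^2 + 49)].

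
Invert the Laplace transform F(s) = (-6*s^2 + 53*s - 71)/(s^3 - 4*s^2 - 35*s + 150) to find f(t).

f(t) = 4*t*exp(5*t) - exp(5*t) - 5*exp(-6*t)

Factor the denominator: s^3 - 4*s^2 - 35*s + 150 = (s - 5)^2*(s + 6).
Partial fraction decomposition gives [-1/(s - 5)] + [4/(s - 5)^2] + [-5/(s + 6)].
Invert each term: -1/(s - 5) ↔ -e^(5t); 4/(s - 5)^2 ↔ 4t·e^(5t); -5/(s + 6) ↔ -5e^(-6t).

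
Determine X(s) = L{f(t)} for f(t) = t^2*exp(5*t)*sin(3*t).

X(s) = 18*(s^2 - 10*s + 22)/(s^2 - 10*s + 34)^3

L{sin(3t)} = 3/(s^2 + 9).
Multiplying by e^(5t) shifts s → s - 5, so L{exp(5*t)*sin(3*t)} = 3/((s - 5)^2 + 9).
Then apply L{t^2·g(t)} = (-1)^2 d^2/ds^2[G(s)] with G(s) = 3/((s - 5)^2 + 9):
differentiating 2 times and applying the sign gives 18*(s^2 - 10*s + 22)/(s^2 - 10*s + 34)^3.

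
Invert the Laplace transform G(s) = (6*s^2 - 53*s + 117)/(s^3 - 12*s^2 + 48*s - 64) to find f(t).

f(t) = t^2*exp(4*t)/2 - 5*t*exp(4*t) + 6*exp(4*t)

Factor the denominator: s^3 - 12*s^2 + 48*s - 64 = (s - 4)^3.
Partial fraction decomposition gives [6/(s - 4)] + [-5/(s - 4)^2] + [(s - 4)^(-3)].
Invert each term: 6/(s - 4) ↔ 6e^(4t); -5/(s - 4)^2 ↔ -5t·e^(4t); 1/(s - 4)^3 ↔ (1/2)t^2·e^(4t).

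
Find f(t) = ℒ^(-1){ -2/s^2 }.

Since L{t} = 1!/s^2 = 1/s^2, the inverse is t, scaled by -2.

f(t) = -2*t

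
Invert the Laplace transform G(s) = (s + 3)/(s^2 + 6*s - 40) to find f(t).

f(t) = exp(-3*t)*cosh(7*t)

Rewrite the denominator: s^2 + 6*s - 40 = (s + 3)^2 - 49.
The form in (s + 3) signals a first-shifting-theorem factor e^(-3t).
Since L{cosh(7t)} = s/(s^2 - 49), the inverse is e^(-3*t)*cosh(7*t).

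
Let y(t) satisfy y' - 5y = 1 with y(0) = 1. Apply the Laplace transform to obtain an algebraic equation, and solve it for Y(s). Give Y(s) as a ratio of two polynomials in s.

Transform both sides with L{·}.
With L{y'} = sY - y(0) = sY - 1: the LHS transforms to (s - 5)Y - (1).
The right side is L{1} = 1/s.
So (s - 5)Y = 1/s + (1).
Solve for Y(s) and write it as one ratio of polynomials.

Y(s) = (s + 1)/(s^2 - 5*s)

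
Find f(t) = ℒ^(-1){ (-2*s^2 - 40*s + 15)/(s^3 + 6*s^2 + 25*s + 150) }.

f(t) = -2*sin(5*t) - 5*cos(5*t) + 3*exp(-6*t)

Factor the denominator: s^3 + 6*s^2 + 25*s + 150 = (s + 6)*(s^2 + 25).
Partial fraction decomposition gives [3/(s + 6)] + [-5*s/(s^2 + 25)] + [-10/(s^2 + 25)].
Invert each term: 3/(s + 6) ↔ 3e^(-6t); -5·s/(s^2 + 25) ↔ -5cos(5t); -2·5/(s^2 + 25) ↔ -2sin(5t).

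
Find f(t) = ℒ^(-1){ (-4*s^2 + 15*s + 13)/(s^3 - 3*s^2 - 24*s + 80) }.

Factor the denominator: s^3 - 3*s^2 - 24*s + 80 = (s - 4)^2*(s + 5).
Partial fraction decomposition gives [-2/(s - 4)] + [(s - 4)^(-2)] + [-2/(s + 5)].
Invert each term: -2/(s - 4) ↔ -2e^(4t); 1/(s - 4)^2 ↔ t·e^(4t); -2/(s + 5) ↔ -2e^(-5t).

f(t) = t*exp(4*t) - 2*exp(4*t) - 2*exp(-5*t)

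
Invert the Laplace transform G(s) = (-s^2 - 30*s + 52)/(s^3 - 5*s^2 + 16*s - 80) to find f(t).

Factor the denominator: s^3 - 5*s^2 + 16*s - 80 = (s - 5)*(s^2 + 16).
Partial fraction decomposition gives [-3/(s - 5)] + [2*s/(s^2 + 16)] + [-20/(s^2 + 16)].
Invert each term: -3/(s - 5) ↔ -3e^(5t); 2·s/(s^2 + 16) ↔ 2cos(4t); -5·4/(s^2 + 16) ↔ -5sin(4t).

f(t) = -3*exp(5*t) - 5*sin(4*t) + 2*cos(4*t)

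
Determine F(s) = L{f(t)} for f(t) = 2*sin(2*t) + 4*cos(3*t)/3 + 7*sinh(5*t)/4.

Apply the Laplace transform termwise.
(7/4)·[L{sinh(5t)} = 5/(s^2 - 25)]; (4/3)·[L{cos(3t)} = s/(s^2 + 9)]; (2)·[L{sin(2t)} = 2/(s^2 + 4)].

F(s) = 4*s/(3*(s^2 + 9)) + 4/(s^2 + 4) + 35/(4*(s^2 - 25))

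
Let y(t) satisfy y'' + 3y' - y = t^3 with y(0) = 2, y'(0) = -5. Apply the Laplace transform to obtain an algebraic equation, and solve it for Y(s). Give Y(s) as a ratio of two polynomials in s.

Y(s) = (2*s^5 + s^4 + 6)/(s^6 + 3*s^5 - s^4)

Take the Laplace transform of both sides.
Using L{y''} = s^2 Y - s·y(0) - y'(0) and L{y'} = sY - y(0), with y(0) = 2, y'(0) = -5, the left side becomes (s^2 + 3*s - 1)Y - (2*s + 1).
The right side is L{t^3} = 6/s^4.
So (s^2 + 3*s - 1)Y = 6/s^4 + (2*s + 1).
Divide through and combine into a single rational function.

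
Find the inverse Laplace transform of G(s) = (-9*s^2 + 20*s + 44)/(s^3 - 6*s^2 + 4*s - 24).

Factor the denominator: s^3 - 6*s^2 + 4*s - 24 = (s - 6)*(s^2 + 4).
Partial fraction decomposition gives [-4/(s - 6)] + [-5*s/(s^2 + 4)] + [-10/(s^2 + 4)].
Invert each term: -4/(s - 6) ↔ -4e^(6t); -5·s/(s^2 + 4) ↔ -5cos(2t); -5·2/(s^2 + 4) ↔ -5sin(2t).

-4*exp(6*t) - 5*sin(2*t) - 5*cos(2*t)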